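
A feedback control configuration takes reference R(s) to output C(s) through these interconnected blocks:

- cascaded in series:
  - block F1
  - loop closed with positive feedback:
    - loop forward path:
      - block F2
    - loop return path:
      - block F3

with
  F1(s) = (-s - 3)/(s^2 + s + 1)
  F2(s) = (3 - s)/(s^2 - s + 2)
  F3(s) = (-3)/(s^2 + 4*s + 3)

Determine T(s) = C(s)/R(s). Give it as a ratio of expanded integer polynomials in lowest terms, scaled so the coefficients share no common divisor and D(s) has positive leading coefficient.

Reducing step by step:

1. collapse the loop (F2 forward, F3 return) = (-s^3 - s^2 + 9*s + 9)/(s^4 + 3*s^3 + s^2 + 2*s + 15)
2. series reduction of F1, [F2/(1-F2*F3)], giving the overall T(s)

Answer: (s^4 + 4*s^3 - 6*s^2 - 36*s - 27)/(s^6 + 4*s^5 + 5*s^4 + 6*s^3 + 18*s^2 + 17*s + 15)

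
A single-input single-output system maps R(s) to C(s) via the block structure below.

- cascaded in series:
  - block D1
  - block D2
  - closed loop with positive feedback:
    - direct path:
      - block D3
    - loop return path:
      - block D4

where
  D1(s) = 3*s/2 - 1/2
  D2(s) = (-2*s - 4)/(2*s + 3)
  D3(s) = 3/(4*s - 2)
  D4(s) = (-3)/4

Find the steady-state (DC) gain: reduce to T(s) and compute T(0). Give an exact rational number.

Step 1. apply the feedback formula to D3, D4: 12/(16*s + 1)
Step 2. reduce the series chain D1, D2, [D3/(1-D3*D4)]: (-36*s^2 - 60*s + 24)/(32*s^2 + 50*s + 3)
Step 2 gives the overall T(s). Then T(0) = 24/3 = 8.

Answer: 8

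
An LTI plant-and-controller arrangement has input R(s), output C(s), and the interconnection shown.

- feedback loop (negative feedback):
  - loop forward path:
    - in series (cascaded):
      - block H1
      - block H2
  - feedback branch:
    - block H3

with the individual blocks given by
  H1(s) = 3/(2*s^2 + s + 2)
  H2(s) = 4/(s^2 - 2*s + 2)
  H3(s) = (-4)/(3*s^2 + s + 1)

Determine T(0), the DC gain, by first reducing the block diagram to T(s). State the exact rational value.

Answer: -3/11

Working:
1. cascade H1, H2; result 12/(2*s^4 - 3*s^3 + 4*s^2 - 2*s + 4)
2. reduce the feedback loop with forward (H1*H2) and return H3; result (36*s^2 + 12*s + 12)/(6*s^6 - 7*s^5 + 11*s^4 - 5*s^3 + 14*s^2 + 2*s - 44)
The step-2 result is T(s). Setting s = 0: T(0) = 12/(-44) = -3/11.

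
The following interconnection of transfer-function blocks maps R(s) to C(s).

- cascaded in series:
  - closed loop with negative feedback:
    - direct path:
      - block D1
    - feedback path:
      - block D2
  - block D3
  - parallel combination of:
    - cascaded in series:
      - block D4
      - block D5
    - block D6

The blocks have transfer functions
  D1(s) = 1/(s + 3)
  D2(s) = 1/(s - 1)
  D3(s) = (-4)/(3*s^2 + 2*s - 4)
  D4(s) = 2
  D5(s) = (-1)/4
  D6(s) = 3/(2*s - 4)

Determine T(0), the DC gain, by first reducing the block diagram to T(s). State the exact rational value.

Answer: -5/8

Working:
(1) feedback reduction of D1, D2, giving (s - 1)/(s^2 + 2*s - 2)
(2) combine D4, D5 in series, giving (-1)/2
(3) add (D4*D5), D6 (parallel), giving (5 - s)/(2*s - 4)
(4) cascade [D1/(1+D1*D2)], D3, ((D4*D5)+D6), giving (2*s^2 - 12*s + 10)/(3*s^5 + 2*s^4 - 22*s^3 + 32*s - 16)
Step 4 gives the overall T(s). Then T(0) = 10/(-16) = -5/8.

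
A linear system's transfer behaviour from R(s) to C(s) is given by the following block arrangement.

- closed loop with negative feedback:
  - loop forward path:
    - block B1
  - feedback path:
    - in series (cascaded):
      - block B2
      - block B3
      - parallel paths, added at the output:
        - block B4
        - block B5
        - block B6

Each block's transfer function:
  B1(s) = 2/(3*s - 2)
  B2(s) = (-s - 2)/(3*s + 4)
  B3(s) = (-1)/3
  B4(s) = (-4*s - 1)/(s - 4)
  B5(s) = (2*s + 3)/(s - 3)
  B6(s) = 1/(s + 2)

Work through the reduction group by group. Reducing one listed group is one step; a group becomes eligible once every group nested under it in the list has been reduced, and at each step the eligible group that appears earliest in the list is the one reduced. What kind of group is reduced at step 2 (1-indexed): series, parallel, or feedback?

Answer: series

Working:
Step 1: reduce the parallel group B4, B5, B6
Step 2: multiply B2, B3, (B4+B5+B6) (series)
Step 3: collapse the loop (B1 forward, (B2*B3*(B4+B5+B6)) return)
So the answer for step 2 is series.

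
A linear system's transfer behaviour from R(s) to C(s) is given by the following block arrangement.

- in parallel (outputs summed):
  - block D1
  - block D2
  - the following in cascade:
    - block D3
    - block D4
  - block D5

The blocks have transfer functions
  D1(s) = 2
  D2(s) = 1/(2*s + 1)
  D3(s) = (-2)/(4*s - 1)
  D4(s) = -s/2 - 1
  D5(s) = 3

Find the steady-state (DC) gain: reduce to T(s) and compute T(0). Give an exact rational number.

(1) cascade D3, D4, giving (s + 2)/(4*s - 1)
(2) reduce the parallel group D1, D2, (D3*D4), D5, giving (42*s^2 + 19*s - 4)/(8*s^2 + 2*s - 1)
Evaluating the step-2 result (the overall T(s)) at s = 0 gives T(0) = -4/(-1) = 4.

Therefore the answer is 4.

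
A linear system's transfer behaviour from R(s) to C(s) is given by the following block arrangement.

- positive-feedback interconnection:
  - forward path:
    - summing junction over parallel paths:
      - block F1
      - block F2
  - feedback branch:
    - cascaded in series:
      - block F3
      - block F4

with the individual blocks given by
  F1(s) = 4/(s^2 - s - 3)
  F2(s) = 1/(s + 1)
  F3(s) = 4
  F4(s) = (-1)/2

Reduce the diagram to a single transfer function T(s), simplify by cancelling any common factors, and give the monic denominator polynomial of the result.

Reducing step by step:

Step 1: reduce the parallel group F1, F2, giving (s^2 + 3*s + 1)/(s^3 - 4*s - 3)
Step 2: multiply F3, F4 (series), giving -2
Step 3: collapse the loop ((F1+F2) forward, (F3*F4) return), giving (s^2 + 3*s + 1)/(s^3 + 2*s^2 + 2*s - 1)
That last expression is T(s), already simplified, and its denominator is already monic.

Answer: s^3 + 2*s^2 + 2*s - 1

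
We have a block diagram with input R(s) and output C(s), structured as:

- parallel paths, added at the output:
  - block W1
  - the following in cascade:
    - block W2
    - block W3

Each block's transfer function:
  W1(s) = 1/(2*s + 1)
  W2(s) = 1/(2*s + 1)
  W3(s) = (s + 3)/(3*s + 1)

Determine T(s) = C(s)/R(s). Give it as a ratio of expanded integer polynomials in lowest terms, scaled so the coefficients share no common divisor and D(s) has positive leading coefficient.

First reduce the diagram to T(s).

[1] combine W2, W3 in series gives (s + 3)/(6*s^2 + 5*s + 1)
[2] parallel reduction of W1, (W2*W3), which is the overall transfer function T(s) = C(s)/R(s) in lowest terms

Answer: (4*s + 4)/(6*s^2 + 5*s + 1)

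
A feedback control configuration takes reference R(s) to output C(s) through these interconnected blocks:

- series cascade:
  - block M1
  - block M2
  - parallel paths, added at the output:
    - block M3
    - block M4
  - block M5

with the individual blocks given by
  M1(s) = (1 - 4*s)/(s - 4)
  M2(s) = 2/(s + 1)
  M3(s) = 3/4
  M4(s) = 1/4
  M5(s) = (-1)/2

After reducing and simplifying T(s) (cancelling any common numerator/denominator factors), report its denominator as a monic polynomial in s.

Reducing step by step:

Step 1: parallel reduction of M3, M4 gives 1
Step 2: cascade M1, M2, (M3+M4), M5 gives (4*s - 1)/(s^2 - 3*s - 4)
Step 2 gives the fully reduced T(s), with no common factor left to cancel. The denominator is already monic (leading coefficient 1).

Answer: s^2 - 3*s - 4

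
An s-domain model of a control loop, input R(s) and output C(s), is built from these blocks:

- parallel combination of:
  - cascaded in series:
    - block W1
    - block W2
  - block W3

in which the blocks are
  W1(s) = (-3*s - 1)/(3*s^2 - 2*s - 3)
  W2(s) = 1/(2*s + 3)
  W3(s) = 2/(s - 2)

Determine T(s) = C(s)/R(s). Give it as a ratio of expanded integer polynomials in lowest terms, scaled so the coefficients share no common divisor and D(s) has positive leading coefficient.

(1) cascade W1, W2 gives (-3*s - 1)/(6*s^3 + 5*s^2 - 12*s - 9)
(2) parallel reduction of (W1*W2), W3 - this is the overall T(s), already in the required normalized form

Answer: (12*s^3 + 7*s^2 - 19*s - 16)/(6*s^4 - 7*s^3 - 22*s^2 + 15*s + 18)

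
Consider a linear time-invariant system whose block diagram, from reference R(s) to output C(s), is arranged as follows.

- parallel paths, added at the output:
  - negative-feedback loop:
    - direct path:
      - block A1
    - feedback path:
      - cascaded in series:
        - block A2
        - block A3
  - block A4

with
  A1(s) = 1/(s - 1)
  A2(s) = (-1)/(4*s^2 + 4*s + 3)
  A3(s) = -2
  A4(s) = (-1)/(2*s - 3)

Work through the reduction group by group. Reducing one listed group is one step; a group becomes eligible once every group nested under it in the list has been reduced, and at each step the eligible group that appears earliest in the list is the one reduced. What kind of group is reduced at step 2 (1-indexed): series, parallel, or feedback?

The answer is feedback.

Reasoning:
(1) reduce the series chain A2, A3
(2) apply the feedback formula to A1, (A2*A3)
(3) reduce the parallel group [A1/(1+A1*(A2*A3))], A4
The group at step 2 is a feedback group.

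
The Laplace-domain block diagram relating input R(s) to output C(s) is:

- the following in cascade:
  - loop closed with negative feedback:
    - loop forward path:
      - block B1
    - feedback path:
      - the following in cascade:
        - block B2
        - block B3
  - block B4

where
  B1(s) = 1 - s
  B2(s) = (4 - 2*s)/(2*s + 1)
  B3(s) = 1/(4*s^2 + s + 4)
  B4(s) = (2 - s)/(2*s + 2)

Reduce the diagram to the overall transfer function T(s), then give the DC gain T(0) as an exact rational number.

Reducing step by step:

[1] cascade B2, B3, giving (4 - 2*s)/(8*s^3 + 6*s^2 + 9*s + 4)
[2] apply the feedback formula to B1, (B2*B3), giving (-8*s^4 + 2*s^3 - 3*s^2 + 5*s + 4)/(8*s^3 + 8*s^2 + 3*s + 8)
[3] cascade [B1/(1+B1*(B2*B3))], B4, giving (8*s^5 - 18*s^4 + 7*s^3 - 11*s^2 + 6*s + 8)/(16*s^4 + 32*s^3 + 22*s^2 + 22*s + 16)
The step-3 result is T(s). Setting s = 0: T(0) = 8/16 = 1/2.

Answer: 1/2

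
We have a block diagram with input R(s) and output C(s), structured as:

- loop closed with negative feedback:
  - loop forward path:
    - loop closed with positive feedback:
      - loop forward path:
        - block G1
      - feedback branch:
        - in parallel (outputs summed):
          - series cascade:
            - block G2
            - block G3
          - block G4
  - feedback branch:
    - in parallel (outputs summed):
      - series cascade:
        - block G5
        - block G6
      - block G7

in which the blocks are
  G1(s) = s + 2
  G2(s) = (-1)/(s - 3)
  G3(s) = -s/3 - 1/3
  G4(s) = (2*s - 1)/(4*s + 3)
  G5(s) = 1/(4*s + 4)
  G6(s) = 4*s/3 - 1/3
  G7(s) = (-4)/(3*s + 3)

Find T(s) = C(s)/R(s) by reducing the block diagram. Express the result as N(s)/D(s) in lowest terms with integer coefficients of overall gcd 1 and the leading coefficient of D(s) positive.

[1] reduce the series chain G2, G3, giving (s + 1)/(3*s - 9)
[2] add (G2*G3), G4 (parallel), giving (10*s^2 - 14*s + 12)/(12*s^2 - 27*s - 27)
[3] close the feedback loop around G1, ((G2*G3)+G4), giving (-12*s^3 + 3*s^2 + 81*s + 54)/(10*s^3 - 6*s^2 + 11*s + 51)
[4] multiply G5, G6 (series), giving (4*s - 1)/(12*s + 12)
[5] combine (G5*G6), G7 in parallel, giving (4*s - 17)/(12*s + 12)
[6] reduce the feedback loop with forward [G1/(1-G1*((G2*G3)+G4))] and return ((G5*G6)+G7): this yields T(s), and no further normalization is needed

Hence the answer: (-48*s^4 - 36*s^3 + 336*s^2 + 540*s + 216)/(24*s^4 + 88*s^3 + 111*s^2 - 139*s - 102)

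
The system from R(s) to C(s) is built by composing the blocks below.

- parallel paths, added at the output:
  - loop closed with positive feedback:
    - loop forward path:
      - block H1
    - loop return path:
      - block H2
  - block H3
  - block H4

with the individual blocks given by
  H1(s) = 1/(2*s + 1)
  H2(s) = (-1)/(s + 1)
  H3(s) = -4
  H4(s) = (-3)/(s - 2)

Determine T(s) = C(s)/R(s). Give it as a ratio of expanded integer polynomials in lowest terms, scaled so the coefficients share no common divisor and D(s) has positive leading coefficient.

Step 1 - collapse the loop (H1 forward, H2 return): (s + 1)/(2*s^2 + 3*s + 2)
Step 2 - combine [H1/(1-H1*H2)], H3, H4 in parallel - this is the overall T(s), already in the required normalized form

Therefore the answer is (-8*s^3 - s^2 + 6*s + 8)/(2*s^3 - s^2 - 4*s - 4).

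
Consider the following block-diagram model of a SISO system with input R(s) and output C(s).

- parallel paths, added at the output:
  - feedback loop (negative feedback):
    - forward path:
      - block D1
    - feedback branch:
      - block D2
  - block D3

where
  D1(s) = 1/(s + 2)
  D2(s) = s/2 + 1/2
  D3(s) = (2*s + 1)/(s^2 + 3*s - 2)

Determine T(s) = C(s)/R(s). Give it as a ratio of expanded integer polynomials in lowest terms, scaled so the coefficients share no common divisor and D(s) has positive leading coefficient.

Answer: (8*s^2 + 19*s + 1)/(3*s^3 + 14*s^2 + 9*s - 10)

Working:
(1) apply the feedback formula to D1, D2; result 2/(3*s + 5)
(2) add [D1/(1+D1*D2)], D3 (parallel); the result is T(s) itself (integer coefficients, no common factor, positive leading denominator coefficient)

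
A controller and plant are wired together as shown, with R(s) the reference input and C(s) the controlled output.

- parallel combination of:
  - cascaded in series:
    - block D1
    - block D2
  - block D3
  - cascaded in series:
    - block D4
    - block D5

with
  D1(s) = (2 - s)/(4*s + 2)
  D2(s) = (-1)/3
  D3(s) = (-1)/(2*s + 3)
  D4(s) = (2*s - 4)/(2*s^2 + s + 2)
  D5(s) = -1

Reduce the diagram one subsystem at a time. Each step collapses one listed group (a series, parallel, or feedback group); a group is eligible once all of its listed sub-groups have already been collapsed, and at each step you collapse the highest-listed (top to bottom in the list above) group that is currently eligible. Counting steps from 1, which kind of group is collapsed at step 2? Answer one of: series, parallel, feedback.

Step 1. cascade D1, D2
Step 2. multiply D4, D5 (series)
Step 3. sum the parallel branches (D1*D2), D3, (D4*D5)
The group at step 2 is a series group.

Final answer: series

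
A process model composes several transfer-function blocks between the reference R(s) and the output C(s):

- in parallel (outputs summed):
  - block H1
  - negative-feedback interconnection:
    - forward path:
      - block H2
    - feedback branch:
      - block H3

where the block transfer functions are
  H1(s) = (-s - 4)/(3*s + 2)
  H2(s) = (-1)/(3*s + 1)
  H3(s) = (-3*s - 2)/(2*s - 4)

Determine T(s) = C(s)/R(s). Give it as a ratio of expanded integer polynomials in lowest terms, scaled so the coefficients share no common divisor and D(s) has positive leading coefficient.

(1) collapse the loop (H2 forward, H3 return) -> (4 - 2*s)/(6*s^2 - 7*s - 2)
(2) parallel reduction of H1, [H2/(1+H2*H3)], giving the overall T(s)

Therefore the answer is (-6*s^3 - 23*s^2 + 38*s + 16)/(18*s^3 - 9*s^2 - 20*s - 4).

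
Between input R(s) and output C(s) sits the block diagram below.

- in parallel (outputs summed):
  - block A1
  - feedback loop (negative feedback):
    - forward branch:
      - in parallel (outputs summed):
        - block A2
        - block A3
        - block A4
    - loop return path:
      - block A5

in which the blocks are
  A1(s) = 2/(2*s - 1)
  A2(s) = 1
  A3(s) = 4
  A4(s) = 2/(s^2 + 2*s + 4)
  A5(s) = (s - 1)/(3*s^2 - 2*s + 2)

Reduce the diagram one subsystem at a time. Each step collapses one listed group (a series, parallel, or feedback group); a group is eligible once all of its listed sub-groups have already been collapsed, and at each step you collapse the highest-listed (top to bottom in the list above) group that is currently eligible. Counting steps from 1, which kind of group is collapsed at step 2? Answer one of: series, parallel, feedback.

[1] combine A2, A3, A4 in parallel
[2] collapse the loop ((A2+A3+A4) forward, A5 return)
[3] sum the parallel branches A1, [(A2+A3+A4)/(1+(A2+A3+A4)*A5)]
So the answer for step 2 is feedback.

Therefore the answer is feedback.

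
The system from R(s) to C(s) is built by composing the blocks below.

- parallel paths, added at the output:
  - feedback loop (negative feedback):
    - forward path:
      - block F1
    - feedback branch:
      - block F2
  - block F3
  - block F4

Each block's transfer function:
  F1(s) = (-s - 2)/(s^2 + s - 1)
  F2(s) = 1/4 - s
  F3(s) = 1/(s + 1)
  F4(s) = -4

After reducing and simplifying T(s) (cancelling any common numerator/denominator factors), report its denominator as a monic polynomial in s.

Step 1. collapse the loop (F1 forward, F2 return): (-4*s - 8)/(8*s^2 + 11*s - 6)
Step 2. parallel reduction of [F1/(1+F1*F2)], F3, F4: (-32*s^3 - 72*s^2 - 21*s + 10)/(8*s^3 + 19*s^2 + 5*s - 6)
T(s) is the step-2 result (common factors already cancelled). Leading coefficient of the denominator: 8. Divide through by 8 for the monic polynomial.

Final answer: s^3 + 19*s^2/8 + 5*s/8 - 3/4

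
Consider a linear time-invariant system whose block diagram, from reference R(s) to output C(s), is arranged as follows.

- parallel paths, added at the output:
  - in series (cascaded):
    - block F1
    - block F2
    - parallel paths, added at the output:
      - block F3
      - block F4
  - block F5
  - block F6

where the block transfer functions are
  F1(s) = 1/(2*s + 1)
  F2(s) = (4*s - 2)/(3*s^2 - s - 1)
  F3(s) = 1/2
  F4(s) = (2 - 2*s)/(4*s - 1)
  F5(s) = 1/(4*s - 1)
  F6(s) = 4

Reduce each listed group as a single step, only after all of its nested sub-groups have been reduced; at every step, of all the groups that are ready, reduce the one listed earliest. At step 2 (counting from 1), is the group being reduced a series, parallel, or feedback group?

Reducing step by step:

Step 1 - combine F3, F4 in parallel
Step 2 - cascade F1, F2, (F3+F4)
Step 3 - add (F1*F2*(F3+F4)), F5, F6 (parallel)
At step 2 the group reduced is series.

Answer: series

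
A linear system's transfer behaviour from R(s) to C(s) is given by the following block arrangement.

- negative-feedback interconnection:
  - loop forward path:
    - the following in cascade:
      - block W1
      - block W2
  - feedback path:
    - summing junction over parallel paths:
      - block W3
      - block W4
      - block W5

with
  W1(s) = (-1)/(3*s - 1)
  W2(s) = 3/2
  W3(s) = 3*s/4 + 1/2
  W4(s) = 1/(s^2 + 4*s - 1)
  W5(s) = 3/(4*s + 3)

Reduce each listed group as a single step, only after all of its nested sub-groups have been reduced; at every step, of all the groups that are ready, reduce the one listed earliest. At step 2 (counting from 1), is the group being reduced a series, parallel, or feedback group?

(1) multiply W1, W2 (series)
(2) sum the parallel branches W3, W4, W5
(3) collapse the loop ((W1*W2) forward, (W3+W4+W5) return)
So the answer for step 2 is parallel.

Therefore the answer is parallel.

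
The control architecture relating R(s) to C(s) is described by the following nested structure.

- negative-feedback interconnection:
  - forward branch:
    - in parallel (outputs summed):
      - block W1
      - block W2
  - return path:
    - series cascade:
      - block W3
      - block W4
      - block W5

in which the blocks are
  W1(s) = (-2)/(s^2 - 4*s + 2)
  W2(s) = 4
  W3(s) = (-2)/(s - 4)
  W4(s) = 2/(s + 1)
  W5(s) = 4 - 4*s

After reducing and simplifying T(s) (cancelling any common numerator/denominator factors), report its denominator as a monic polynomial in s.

First reduce the diagram to T(s).

Step 1 - parallel reduction of W1, W2: (4*s^2 - 16*s + 6)/(s^2 - 4*s + 2)
Step 2 - series reduction of W3, W4, W5: (16*s - 16)/(s^2 - 3*s - 4)
Step 3 - close the feedback loop around (W1+W2), (W3*W4*W5): (4*s^4 - 28*s^3 + 38*s^2 + 46*s - 24)/(s^4 + 57*s^3 - 310*s^2 + 362*s - 104)
The result of step 3 is T(s) in lowest terms. Its denominator already has leading coefficient 1, so it is monic as it stands.

Answer: s^4 + 57*s^3 - 310*s^2 + 362*s - 104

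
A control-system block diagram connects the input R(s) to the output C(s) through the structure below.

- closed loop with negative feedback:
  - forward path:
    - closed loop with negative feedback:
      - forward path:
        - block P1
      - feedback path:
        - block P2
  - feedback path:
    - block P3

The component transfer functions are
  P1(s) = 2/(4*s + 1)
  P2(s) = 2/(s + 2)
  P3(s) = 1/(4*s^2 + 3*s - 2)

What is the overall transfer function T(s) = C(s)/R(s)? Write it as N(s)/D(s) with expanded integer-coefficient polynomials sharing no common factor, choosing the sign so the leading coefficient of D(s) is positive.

Step 1. reduce the feedback loop with forward P1 and return P2 gives (2*s + 4)/(4*s^2 + 9*s + 6)
Step 2. apply the feedback formula to [P1/(1+P1*P2)], P3, which is the overall transfer function T(s) = C(s)/R(s) in lowest terms

Final answer: (8*s^3 + 22*s^2 + 8*s - 8)/(16*s^4 + 48*s^3 + 43*s^2 + 2*s - 8)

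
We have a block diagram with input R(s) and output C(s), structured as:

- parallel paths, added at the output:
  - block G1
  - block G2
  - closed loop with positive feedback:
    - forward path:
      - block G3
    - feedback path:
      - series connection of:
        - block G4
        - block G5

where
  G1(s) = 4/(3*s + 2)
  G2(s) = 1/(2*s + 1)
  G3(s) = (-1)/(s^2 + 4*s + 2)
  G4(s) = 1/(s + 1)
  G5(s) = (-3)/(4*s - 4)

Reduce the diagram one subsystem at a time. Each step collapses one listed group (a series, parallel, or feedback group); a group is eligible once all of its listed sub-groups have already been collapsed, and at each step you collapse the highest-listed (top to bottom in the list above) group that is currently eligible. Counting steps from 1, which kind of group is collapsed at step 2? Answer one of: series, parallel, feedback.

(1) multiply G4, G5 (series)
(2) close the feedback loop around G3, (G4*G5)
(3) parallel reduction of G1, G2, [G3/(1-G3*(G4*G5))]
At step 2 the group reduced is feedback.

Hence the answer: feedback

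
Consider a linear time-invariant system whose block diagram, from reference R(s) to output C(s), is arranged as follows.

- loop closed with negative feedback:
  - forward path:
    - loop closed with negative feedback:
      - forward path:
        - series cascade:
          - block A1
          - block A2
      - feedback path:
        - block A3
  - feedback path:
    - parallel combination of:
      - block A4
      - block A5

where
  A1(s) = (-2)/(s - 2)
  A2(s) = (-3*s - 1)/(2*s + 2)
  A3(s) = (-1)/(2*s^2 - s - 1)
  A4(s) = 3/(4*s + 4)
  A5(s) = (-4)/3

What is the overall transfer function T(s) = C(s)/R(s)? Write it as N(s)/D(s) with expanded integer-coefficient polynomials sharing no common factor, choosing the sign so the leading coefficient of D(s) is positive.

[1] series reduction of A1, A2, giving (3*s + 1)/(s^2 - s - 2)
[2] close the feedback loop around (A1*A2), A3, giving (6*s^3 - s^2 - 4*s - 1)/(2*s^4 - 3*s^3 - 4*s^2 + 1)
[3] sum the parallel branches A4, A5, giving (-16*s - 7)/(12*s + 12)
[4] collapse the loop ([(A1*A2)/(1+(A1*A2)*A3)] forward, (A4+A5) return), giving the overall T(s)

Therefore the answer is (72*s^4 + 60*s^3 - 60*s^2 - 60*s - 12)/(24*s^5 - 108*s^4 - 110*s^3 + 23*s^2 + 56*s + 19).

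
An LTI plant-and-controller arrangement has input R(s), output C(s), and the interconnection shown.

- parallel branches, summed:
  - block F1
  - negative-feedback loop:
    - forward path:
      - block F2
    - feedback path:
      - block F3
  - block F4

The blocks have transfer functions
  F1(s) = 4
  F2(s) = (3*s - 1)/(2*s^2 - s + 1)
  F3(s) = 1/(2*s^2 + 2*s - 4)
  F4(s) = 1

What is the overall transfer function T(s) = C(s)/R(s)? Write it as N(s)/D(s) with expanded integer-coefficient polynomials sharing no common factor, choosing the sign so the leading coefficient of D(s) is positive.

[1] collapse the loop (F2 forward, F3 return), giving (6*s^3 + 4*s^2 - 14*s + 4)/(4*s^4 + 2*s^3 - 8*s^2 + 9*s - 5)
[2] combine F1, [F2/(1+F2*F3)], F4 in parallel: this yields T(s), and no further normalization is needed

Therefore the answer is (20*s^4 + 16*s^3 - 36*s^2 + 31*s - 21)/(4*s^4 + 2*s^3 - 8*s^2 + 9*s - 5).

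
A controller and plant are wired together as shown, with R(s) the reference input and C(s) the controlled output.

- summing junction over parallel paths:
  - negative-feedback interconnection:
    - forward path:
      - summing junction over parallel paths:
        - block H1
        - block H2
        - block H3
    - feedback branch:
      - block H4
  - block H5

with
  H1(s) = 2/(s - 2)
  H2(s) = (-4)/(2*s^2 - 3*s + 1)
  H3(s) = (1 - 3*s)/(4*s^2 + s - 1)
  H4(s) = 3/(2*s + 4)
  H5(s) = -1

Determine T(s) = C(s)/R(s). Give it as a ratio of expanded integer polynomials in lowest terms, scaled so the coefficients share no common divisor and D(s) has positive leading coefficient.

Answer: (-16*s^6 + 40*s^5 + 50*s^4 - 105*s^3 + 58*s^2 + 41*s - 20)/(16*s^6 - 20*s^5 - 36*s^4 + 49*s^3 + 67*s - 28)

Working:
[1] add H1, H2, H3 (parallel) gives (10*s^4 - 13*s^3 - 2*s^2 + 33*s - 12)/(8*s^5 - 26*s^4 + 19*s^3 + 6*s^2 - 9*s + 2)
[2] reduce the feedback loop with forward (H1+H2+H3) and return H4 gives (20*s^5 + 14*s^4 - 56*s^3 + 58*s^2 + 108*s - 48)/(16*s^6 - 20*s^5 - 36*s^4 + 49*s^3 + 67*s - 28)
[3] combine [(H1+H2+H3)/(1+(H1+H2+H3)*H4)], H5 in parallel - this is the overall T(s), already in the required normalized form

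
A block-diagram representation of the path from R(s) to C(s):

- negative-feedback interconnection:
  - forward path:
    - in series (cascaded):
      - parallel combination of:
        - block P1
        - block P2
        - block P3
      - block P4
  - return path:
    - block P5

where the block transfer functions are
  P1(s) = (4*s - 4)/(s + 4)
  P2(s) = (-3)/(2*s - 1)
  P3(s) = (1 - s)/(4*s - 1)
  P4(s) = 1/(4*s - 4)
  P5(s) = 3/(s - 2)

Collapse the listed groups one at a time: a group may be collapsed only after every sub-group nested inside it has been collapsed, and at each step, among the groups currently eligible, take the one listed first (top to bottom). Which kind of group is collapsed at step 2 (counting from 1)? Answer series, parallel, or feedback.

Answer: series

Working:
Step 1: parallel reduction of P1, P2, P3
Step 2: multiply (P1+P2+P3), P4 (series)
Step 3: collapse the loop (((P1+P2+P3)*P4) forward, P5 return)
Step 2 collapses a series group.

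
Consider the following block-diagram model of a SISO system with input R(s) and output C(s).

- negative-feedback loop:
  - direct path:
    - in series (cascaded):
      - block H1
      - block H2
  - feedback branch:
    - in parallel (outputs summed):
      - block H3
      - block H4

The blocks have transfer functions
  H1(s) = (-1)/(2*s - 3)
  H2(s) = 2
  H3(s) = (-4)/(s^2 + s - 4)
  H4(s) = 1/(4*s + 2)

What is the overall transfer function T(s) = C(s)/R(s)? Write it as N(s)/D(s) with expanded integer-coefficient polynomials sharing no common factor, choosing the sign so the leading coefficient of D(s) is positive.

1. combine H1, H2 in series; result (-2)/(2*s - 3)
2. sum the parallel branches H3, H4; result (s^2 - 15*s - 12)/(4*s^3 + 6*s^2 - 14*s - 8)
3. apply the feedback formula to (H1*H2), (H3+H4): this yields T(s), and no further normalization is needed

Therefore the answer is (-2*s^3 - 3*s^2 + 7*s + 4)/(2*s^4 - 12*s^2 + 14*s + 12).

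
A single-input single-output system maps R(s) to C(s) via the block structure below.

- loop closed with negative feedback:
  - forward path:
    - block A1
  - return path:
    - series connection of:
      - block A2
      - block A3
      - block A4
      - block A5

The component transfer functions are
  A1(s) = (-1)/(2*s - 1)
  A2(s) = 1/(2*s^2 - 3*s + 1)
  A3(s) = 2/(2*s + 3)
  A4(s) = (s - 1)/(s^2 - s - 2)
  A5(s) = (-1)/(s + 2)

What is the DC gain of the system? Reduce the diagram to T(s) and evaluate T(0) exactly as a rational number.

Step 1. cascade A2, A3, A4, A5 gives (-2)/(4*s^5 + 8*s^4 - 15*s^3 - 35*s^2 - 4*s + 12)
Step 2. reduce the feedback loop with forward A1 and return (A2*A3*A4*A5) gives (-4*s^5 - 8*s^4 + 15*s^3 + 35*s^2 + 4*s - 12)/(8*s^6 + 12*s^5 - 38*s^4 - 55*s^3 + 27*s^2 + 28*s - 10)
Evaluating the step-2 result (the overall T(s)) at s = 0 gives T(0) = -12/(-10) = 6/5.

Hence the answer: 6/5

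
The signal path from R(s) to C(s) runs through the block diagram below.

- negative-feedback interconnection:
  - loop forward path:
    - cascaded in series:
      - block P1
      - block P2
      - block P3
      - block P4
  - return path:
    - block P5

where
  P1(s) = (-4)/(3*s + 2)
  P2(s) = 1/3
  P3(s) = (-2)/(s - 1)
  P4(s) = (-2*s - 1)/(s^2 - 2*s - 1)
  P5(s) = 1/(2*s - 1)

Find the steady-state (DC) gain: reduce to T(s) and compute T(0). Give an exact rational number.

(1) reduce the series chain P1, P2, P3, P4, giving (-16*s - 8)/(9*s^4 - 21*s^3 - 9*s^2 + 15*s + 6)
(2) reduce the feedback loop with forward (P1*P2*P3*P4) and return P5, giving (8 - 32*s^2)/(18*s^5 - 51*s^4 + 3*s^3 + 39*s^2 - 19*s - 14)
The step-2 result is T(s). Setting s = 0: T(0) = 8/(-14) = -4/7.

Answer: -4/7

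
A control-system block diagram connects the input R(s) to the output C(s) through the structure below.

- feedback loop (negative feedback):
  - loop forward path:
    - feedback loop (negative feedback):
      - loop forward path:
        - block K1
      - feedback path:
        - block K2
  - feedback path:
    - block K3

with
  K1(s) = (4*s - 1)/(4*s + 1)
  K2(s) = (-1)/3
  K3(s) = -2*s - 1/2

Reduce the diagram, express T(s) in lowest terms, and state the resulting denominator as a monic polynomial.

Answer: s^2 - s/3 - 11/48

Working:
Step 1. close the feedback loop around K1, K2 gives (12*s - 3)/(8*s + 4)
Step 2. feedback reduction of [K1/(1+K1*K2)], K3 gives (6 - 24*s)/(48*s^2 - 16*s - 11)
T(s) is the step-2 result (common factors already cancelled). Leading coefficient of the denominator: 48. Divide through by 48 for the monic polynomial.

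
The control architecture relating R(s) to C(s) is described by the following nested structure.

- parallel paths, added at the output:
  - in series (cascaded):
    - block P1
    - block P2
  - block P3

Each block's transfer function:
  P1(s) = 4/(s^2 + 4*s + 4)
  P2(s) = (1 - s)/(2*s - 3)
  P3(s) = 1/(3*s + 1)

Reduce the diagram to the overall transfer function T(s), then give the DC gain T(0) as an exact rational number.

Step 1. cascade P1, P2; result (4 - 4*s)/(2*s^3 + 5*s^2 - 4*s - 12)
Step 2. parallel reduction of (P1*P2), P3; result (2*s^3 - 7*s^2 + 4*s - 8)/(6*s^4 + 17*s^3 - 7*s^2 - 40*s - 12)
Evaluating the step-2 result (the overall T(s)) at s = 0 gives T(0) = -8/(-12) = 2/3.

Answer: 2/3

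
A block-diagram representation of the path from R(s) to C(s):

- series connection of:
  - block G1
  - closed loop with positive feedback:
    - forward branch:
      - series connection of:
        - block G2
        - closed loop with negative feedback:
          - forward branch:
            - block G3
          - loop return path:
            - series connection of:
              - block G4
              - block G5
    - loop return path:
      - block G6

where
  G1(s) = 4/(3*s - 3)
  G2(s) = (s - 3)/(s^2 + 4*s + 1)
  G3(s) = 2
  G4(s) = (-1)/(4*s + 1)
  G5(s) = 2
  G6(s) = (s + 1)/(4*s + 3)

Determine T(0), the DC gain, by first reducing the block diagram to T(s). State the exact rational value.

[1] multiply G4, G5 (series) gives (-2)/(4*s + 1)
[2] apply the feedback formula to G3, (G4*G5) gives (8*s + 2)/(4*s - 3)
[3] cascade G2, [G3/(1+G3*(G4*G5))] gives (8*s^2 - 22*s - 6)/(4*s^3 + 13*s^2 - 8*s - 3)
[4] feedback reduction of (G2*[G3/(1+G3*(G4*G5))]), G6 gives (32*s^3 - 64*s^2 - 90*s - 18)/(16*s^4 + 56*s^3 + 21*s^2 - 8*s - 3)
[5] cascade G1, [(G2*[G3/(1+G3*(G4*G5))])/(1-(G2*[G3/(1+G3*(G4*G5))])*G6)] gives (128*s^3 - 256*s^2 - 360*s - 72)/(48*s^5 + 120*s^4 - 105*s^3 - 87*s^2 + 15*s + 9)
The step-5 result is T(s). Setting s = 0: T(0) = -72/9 = -8.

Answer: -8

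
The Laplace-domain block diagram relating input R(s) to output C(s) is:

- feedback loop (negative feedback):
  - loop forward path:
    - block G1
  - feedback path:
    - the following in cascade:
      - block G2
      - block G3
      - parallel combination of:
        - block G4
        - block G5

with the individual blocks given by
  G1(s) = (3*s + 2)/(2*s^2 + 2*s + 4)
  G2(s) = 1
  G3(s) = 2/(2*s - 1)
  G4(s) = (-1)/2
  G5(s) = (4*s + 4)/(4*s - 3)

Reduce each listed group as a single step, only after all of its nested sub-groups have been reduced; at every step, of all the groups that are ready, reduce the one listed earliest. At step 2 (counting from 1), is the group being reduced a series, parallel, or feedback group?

The answer is series.

Reasoning:
Step 1: parallel reduction of G4, G5
Step 2: combine G2, G3, (G4+G5) in series
Step 3: reduce the feedback loop with forward G1 and return (G2*G3*(G4+G5))
Step 2 collapses a series group.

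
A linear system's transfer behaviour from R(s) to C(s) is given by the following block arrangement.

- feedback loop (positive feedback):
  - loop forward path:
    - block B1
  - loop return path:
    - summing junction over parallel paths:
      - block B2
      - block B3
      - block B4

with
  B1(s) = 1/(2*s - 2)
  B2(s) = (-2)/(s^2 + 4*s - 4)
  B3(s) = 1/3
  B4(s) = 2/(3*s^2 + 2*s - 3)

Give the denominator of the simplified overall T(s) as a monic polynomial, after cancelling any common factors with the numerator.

The answer is s^5 + 7*s^4/2 - 70*s^3/9 - 59*s^2/18 + 100*s/9 - 13/3.

Reasoning:
[1] combine B2, B3, B4 in parallel: (3*s^4 + 14*s^3 - 19*s^2 - 8*s + 6)/(9*s^4 + 42*s^3 - 21*s^2 - 60*s + 36)
[2] close the feedback loop around B1, (B2+B3+B4): (9*s^4 + 42*s^3 - 21*s^2 - 60*s + 36)/(18*s^5 + 63*s^4 - 140*s^3 - 59*s^2 + 200*s - 78)
The result of step 2 is T(s) in lowest terms. Its denominator has leading coefficient 18; dividing the denominator through by 18 makes it monic.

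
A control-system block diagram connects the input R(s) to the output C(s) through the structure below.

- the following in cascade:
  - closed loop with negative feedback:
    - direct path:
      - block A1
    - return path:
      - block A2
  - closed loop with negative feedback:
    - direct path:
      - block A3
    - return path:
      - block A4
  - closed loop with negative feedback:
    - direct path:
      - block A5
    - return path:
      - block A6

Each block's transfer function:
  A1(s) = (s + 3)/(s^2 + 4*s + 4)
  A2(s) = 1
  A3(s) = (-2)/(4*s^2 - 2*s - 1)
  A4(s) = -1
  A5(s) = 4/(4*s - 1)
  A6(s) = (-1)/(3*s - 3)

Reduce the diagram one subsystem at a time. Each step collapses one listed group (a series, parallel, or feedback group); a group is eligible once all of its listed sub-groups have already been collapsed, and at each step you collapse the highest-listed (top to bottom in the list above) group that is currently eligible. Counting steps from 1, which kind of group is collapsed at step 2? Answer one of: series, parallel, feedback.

1. apply the feedback formula to A1, A2
2. close the feedback loop around A3, A4
3. apply the feedback formula to A5, A6
4. multiply [A1/(1+A1*A2)], [A3/(1+A3*A4)], [A5/(1+A5*A6)] (series)
At step 2 the group reduced is feedback.

Hence the answer: feedback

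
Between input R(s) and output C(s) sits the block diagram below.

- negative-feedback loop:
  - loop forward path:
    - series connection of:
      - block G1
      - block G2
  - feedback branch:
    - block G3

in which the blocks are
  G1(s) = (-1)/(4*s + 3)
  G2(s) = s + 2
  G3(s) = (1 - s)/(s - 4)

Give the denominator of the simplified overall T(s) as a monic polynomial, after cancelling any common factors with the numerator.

Answer: s^2 - 12*s/5 - 14/5

Working:
1. reduce the series chain G1, G2 -> (-s - 2)/(4*s + 3)
2. collapse the loop ((G1*G2) forward, G3 return) -> (-s^2 + 2*s + 8)/(5*s^2 - 12*s - 14)
Step 2 gives the fully reduced T(s), with no common factor left to cancel. The denominator's leading coefficient is 5, so divide each of its coefficients by 5 to get the monic form.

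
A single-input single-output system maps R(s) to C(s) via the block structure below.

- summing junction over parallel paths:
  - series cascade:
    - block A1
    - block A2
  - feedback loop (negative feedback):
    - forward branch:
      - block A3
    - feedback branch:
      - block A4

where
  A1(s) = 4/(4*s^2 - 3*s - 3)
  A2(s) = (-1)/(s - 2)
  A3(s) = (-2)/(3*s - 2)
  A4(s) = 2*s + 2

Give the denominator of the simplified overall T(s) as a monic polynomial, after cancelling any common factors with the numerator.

The answer is s^4 + 13*s^3/4 - 63*s^2/4 + 6*s + 9.

Reasoning:
1. reduce the series chain A1, A2 gives (-4)/(4*s^3 - 11*s^2 + 3*s + 6)
2. collapse the loop (A3 forward, A4 return) gives 2/(s + 6)
3. add (A1*A2), [A3/(1+A3*A4)] (parallel) gives (8*s^3 - 22*s^2 + 2*s - 12)/(4*s^4 + 13*s^3 - 63*s^2 + 24*s + 36)
T(s) is the step-3 result (common factors already cancelled). Leading coefficient of the denominator: 4. Divide through by 4 for the monic polynomial.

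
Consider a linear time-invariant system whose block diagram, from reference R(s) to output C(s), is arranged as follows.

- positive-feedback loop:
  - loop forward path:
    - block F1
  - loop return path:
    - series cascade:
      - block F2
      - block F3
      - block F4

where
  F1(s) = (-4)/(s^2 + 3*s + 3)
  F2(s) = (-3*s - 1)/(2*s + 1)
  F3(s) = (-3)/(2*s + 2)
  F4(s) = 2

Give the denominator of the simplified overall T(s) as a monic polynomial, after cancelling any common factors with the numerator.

(1) multiply F2, F3, F4 (series): (9*s + 3)/(2*s^2 + 3*s + 1)
(2) close the feedback loop around F1, (F2*F3*F4): (-8*s^2 - 12*s - 4)/(2*s^4 + 9*s^3 + 16*s^2 + 48*s + 15)
The result of step 2 is T(s) in lowest terms. Its denominator has leading coefficient 2; dividing the denominator through by 2 makes it monic.

Therefore the answer is s^4 + 9*s^3/2 + 8*s^2 + 24*s + 15/2.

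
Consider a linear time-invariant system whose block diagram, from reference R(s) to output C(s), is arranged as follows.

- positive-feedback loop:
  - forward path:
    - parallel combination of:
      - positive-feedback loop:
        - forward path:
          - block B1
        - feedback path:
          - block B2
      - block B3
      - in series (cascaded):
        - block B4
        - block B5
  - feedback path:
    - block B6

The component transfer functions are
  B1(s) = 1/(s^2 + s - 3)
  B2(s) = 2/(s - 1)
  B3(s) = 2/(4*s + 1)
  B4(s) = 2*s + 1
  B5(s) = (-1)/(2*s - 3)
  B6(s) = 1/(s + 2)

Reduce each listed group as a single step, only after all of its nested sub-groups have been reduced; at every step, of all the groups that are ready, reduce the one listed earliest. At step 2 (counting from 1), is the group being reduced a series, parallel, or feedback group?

Reducing step by step:

Step 1: feedback reduction of B1, B2
Step 2: multiply B4, B5 (series)
Step 3: add [B1/(1-B1*B2)], B3, (B4*B5) (parallel)
Step 4: apply the feedback formula to ([B1/(1-B1*B2)]+B3+(B4*B5)), B6
At step 2 the group reduced is series.

Answer: series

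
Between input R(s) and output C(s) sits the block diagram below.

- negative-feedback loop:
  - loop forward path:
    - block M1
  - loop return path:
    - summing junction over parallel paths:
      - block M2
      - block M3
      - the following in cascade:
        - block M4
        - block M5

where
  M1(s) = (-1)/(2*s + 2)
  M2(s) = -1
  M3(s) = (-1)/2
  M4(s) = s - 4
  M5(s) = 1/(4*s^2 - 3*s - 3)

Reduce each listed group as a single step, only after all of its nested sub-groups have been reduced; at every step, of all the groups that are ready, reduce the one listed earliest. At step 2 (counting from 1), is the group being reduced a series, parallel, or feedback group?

1. combine M4, M5 in series
2. sum the parallel branches M2, M3, (M4*M5)
3. reduce the feedback loop with forward M1 and return (M2+M3+(M4*M5))
Step 2 collapses a parallel group.

Final answer: parallel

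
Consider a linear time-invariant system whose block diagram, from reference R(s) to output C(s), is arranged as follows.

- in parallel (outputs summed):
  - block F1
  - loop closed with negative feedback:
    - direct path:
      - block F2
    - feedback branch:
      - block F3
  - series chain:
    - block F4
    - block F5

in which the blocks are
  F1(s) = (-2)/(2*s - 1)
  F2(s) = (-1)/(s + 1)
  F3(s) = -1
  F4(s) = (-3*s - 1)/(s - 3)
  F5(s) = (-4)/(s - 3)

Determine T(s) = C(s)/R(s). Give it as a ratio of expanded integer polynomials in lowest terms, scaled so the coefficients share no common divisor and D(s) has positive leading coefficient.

Answer: (20*s^3 + 65*s^2 - 30*s - 35)/(2*s^4 - 9*s^3 - 2*s^2 + 39*s - 18)

Working:
(1) apply the feedback formula to F2, F3, giving (-1)/(s + 2)
(2) reduce the series chain F4, F5, giving (12*s + 4)/(s^2 - 6*s + 9)
(3) reduce the parallel group F1, [F2/(1+F2*F3)], (F4*F5) - this is the overall T(s), already in the required normalized form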